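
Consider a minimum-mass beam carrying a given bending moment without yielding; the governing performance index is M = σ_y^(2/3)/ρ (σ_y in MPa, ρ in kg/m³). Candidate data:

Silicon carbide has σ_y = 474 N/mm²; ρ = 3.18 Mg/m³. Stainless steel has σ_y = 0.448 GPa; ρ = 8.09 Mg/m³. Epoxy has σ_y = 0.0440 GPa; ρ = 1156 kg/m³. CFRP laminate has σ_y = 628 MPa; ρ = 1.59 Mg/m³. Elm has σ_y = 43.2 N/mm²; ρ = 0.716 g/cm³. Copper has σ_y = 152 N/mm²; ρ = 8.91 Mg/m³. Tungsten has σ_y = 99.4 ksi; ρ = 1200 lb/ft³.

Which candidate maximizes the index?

Convert each candidate to consistent units, then evaluate M:
  silicon carbide: σ_y = 474.0 MPa, ρ = 3180 kg/m³
  stainless steel: σ_y = 448.0 MPa, ρ = 8090 kg/m³
  epoxy: σ_y = 44.00 MPa, ρ = 1156 kg/m³
  CFRP laminate: σ_y = 628.0 MPa, ρ = 1590 kg/m³
  elm: σ_y = 43.20 MPa, ρ = 716.0 kg/m³
  copper: σ_y = 152.0 MPa, ρ = 8910 kg/m³
  tungsten: σ_y = 685.3 MPa, ρ = 19220 kg/m³
  CFRP laminate: M = 46.1×10⁻³
  silicon carbide: M = 19.1×10⁻³
  elm: M = 17.2×10⁻³
  epoxy: M = 10.8×10⁻³
  stainless steel: M = 7.24×10⁻³
  tungsten: M = 4.04×10⁻³
  copper: M = 3.20×10⁻³
The maximum is for CFRP laminate.

CFRP laminate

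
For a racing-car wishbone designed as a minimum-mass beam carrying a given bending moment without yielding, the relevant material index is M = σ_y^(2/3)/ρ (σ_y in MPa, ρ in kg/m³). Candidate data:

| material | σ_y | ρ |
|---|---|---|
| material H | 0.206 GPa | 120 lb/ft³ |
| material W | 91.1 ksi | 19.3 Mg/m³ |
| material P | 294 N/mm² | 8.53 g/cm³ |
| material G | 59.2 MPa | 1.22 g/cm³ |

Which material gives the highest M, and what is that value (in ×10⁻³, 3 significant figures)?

Putting every candidate on a common basis:
  material H: σ_y = 206.0 MPa, ρ = 1922 kg/m³
  material W: σ_y = 628.1 MPa, ρ = 19300 kg/m³
  material P: σ_y = 294.0 MPa, ρ = 8530 kg/m³
  material G: σ_y = 59.20 MPa, ρ = 1220 kg/m³
  material H: M = 18.1×10⁻³
  material G: M = 12.5×10⁻³
  material P: M = 5.18×10⁻³
  material W: M = 3.80×10⁻³
Material H has the largest M.

material H, M = 18.1×10⁻³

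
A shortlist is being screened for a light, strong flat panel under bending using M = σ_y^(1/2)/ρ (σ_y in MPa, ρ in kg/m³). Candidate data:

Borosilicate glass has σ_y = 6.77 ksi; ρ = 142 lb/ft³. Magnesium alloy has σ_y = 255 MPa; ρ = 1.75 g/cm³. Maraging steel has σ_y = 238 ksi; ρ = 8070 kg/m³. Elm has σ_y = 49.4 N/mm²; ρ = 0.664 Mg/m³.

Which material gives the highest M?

elm

In SI units:
  borosilicate glass: σ_y = 46.68 MPa, ρ = 2275 kg/m³
  magnesium alloy: σ_y = 255.0 MPa, ρ = 1750 kg/m³
  maraging steel: σ_y = 1641 MPa, ρ = 8070 kg/m³
  elm: σ_y = 49.40 MPa, ρ = 664.0 kg/m³
  elm: M = 10.6×10⁻³
  magnesium alloy: M = 9.12×10⁻³
  maraging steel: M = 5.02×10⁻³
  borosilicate glass: M = 3.00×10⁻³
The maximum is for elm.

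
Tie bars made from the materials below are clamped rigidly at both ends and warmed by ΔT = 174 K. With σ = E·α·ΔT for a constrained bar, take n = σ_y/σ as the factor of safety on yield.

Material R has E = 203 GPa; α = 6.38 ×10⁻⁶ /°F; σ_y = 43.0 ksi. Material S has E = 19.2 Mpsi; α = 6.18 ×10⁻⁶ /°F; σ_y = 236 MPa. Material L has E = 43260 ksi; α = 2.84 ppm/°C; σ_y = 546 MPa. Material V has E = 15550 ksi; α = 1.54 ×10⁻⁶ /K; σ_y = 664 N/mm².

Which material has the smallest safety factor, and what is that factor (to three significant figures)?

With everything in SI (GPa, ×10⁻⁶/K, MPa):
  material R: E = 203.0, α = 11.5, σ_y = 296.5 → σ = 406 MPa, n = 0.731
  material S: E = 132.4, α = 11.1, σ_y = 236.0 → σ = 256 MPa, n = 0.921
  material L: E = 298.3, α = 2.84, σ_y = 546.0 → σ = 147 MPa, n = 3.70
  material V: E = 107.2, α = 1.54, σ_y = 664.0 → σ = 28.7 MPa, n = 23.1
The minimum is material R at n = 0.731.

material R, n = 0.731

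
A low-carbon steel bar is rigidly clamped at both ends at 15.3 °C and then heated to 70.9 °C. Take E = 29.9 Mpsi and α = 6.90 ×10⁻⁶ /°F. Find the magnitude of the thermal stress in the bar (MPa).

142 MPa

E = 29.9 Mpsi = 206.2 GPa.
α = 6.90×10⁻⁶/°F × 9/5 = 12.4×10⁻⁶/K.
ΔT = 55.60 K. Constrained thermal stress σ = E·α·ΔT = 206.2×10³ MPa × 12.4×10⁻⁶ × 55.60 = 142 MPa (compressive).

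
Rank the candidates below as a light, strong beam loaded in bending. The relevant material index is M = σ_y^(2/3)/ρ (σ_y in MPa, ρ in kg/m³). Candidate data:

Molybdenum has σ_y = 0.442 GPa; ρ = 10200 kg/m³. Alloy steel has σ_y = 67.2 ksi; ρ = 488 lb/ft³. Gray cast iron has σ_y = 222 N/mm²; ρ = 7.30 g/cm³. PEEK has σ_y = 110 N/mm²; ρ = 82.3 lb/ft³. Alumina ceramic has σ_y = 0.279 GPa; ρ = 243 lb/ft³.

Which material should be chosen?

PEEK

Convert each candidate to consistent units, then evaluate M:
  molybdenum: σ_y = 442.0 MPa, ρ = 10200 kg/m³
  alloy steel: σ_y = 463.3 MPa, ρ = 7817 kg/m³
  gray cast iron: σ_y = 222.0 MPa, ρ = 7300 kg/m³
  PEEK: σ_y = 110.0 MPa, ρ = 1318 kg/m³
  alumina ceramic: σ_y = 279.0 MPa, ρ = 3892 kg/m³
  PEEK: M = 17.4×10⁻³
  alumina ceramic: M = 11.0×10⁻³
  alloy steel: M = 7.66×10⁻³
  molybdenum: M = 5.69×10⁻³
  gray cast iron: M = 5.02×10⁻³
The maximum is for PEEK.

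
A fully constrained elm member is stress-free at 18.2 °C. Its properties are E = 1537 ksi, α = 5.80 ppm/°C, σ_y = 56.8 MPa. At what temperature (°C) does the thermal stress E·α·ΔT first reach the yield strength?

942 °C

E = 1537 ksi = 10.60 GPa.
E·α·ΔT = 56.80 MPa ⇒ ΔT = 56.80 / (10.60×10³ × 5.80×10⁻⁶) = 924.1 K.
T = 18.2 + 924.1 = 942.3 °C.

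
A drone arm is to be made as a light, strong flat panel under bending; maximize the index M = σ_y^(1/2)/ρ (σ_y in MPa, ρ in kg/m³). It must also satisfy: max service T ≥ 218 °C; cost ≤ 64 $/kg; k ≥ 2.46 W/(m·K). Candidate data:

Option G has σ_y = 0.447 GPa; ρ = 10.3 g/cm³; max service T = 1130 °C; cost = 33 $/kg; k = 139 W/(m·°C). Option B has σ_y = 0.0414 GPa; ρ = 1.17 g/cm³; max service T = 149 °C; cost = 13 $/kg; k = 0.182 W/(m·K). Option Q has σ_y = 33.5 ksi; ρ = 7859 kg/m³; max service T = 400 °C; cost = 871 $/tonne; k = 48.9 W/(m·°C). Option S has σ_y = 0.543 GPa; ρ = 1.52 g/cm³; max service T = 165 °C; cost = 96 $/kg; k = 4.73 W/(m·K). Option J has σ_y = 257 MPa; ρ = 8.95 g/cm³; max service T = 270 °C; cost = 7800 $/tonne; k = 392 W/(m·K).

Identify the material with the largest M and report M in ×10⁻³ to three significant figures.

Screen on constraints: max service T ≥ 218 °C; cost ≤ 64 $/kg; k ≥ 2.46 W/(m·K). Survivors: option G, option Q, option J.
Convert each candidate to consistent units, then evaluate M:
  option G: σ_y = 447.0 MPa, ρ = 10300 kg/m³
  option Q: σ_y = 231.0 MPa, ρ = 7859 kg/m³
  option J: σ_y = 257.0 MPa, ρ = 8950 kg/m³
  option G: M = 2.05×10⁻³
  option Q: M = 1.93×10⁻³
  option J: M = 1.79×10⁻³
Highest index: option G.

option G, M = 2.05×10⁻³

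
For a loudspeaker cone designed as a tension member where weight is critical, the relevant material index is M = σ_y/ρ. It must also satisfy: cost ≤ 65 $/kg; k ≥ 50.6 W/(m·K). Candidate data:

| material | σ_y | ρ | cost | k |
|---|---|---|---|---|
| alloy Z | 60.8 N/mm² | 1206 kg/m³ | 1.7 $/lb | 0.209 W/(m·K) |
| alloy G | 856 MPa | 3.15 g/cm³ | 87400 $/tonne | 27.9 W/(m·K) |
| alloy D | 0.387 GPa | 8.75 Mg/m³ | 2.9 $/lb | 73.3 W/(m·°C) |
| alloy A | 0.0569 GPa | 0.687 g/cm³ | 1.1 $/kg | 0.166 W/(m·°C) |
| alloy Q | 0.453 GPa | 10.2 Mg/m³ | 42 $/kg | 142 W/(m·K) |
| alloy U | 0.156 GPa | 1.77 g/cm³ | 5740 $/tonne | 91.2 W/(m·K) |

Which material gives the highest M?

Screen on constraints: cost ≤ 65 $/kg; k ≥ 50.6 W/(m·K). Survivors: alloy D, alloy Q, alloy U.
After converting to SI:
  alloy D: σ_y = 387.0 MPa, ρ = 8750 kg/m³
  alloy Q: σ_y = 453.0 MPa, ρ = 10200 kg/m³
  alloy U: σ_y = 156.0 MPa, ρ = 1770 kg/m³
  alloy U: M = 88.1 kN·m/kg
  alloy Q: M = 44.4 kN·m/kg
  alloy D: M = 44.2 kN·m/kg
The maximum is for alloy U.

alloy U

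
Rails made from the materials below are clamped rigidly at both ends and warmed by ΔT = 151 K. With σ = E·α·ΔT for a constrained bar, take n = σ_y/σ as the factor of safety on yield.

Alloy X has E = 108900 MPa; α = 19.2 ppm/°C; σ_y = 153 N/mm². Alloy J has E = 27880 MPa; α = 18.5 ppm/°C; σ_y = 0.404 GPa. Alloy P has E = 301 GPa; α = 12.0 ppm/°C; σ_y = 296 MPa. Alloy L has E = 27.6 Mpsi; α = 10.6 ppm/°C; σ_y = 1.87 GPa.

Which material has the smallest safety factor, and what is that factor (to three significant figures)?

alloy X, n = 0.485

With everything in SI (GPa, ×10⁻⁶/K, MPa):
  alloy X: E = 108.9, α = 19.2, σ_y = 153.0 → σ = 316 MPa, n = 0.485
  alloy J: E = 27.88, α = 18.5, σ_y = 404.0 → σ = 77.9 MPa, n = 5.19
  alloy P: E = 301.0, α = 12.0, σ_y = 296.0 → σ = 545 MPa, n = 0.543
  alloy L: E = 190.3, α = 10.6, σ_y = 1870 → σ = 305 MPa, n = 6.14
The minimum is alloy X at n = 0.485.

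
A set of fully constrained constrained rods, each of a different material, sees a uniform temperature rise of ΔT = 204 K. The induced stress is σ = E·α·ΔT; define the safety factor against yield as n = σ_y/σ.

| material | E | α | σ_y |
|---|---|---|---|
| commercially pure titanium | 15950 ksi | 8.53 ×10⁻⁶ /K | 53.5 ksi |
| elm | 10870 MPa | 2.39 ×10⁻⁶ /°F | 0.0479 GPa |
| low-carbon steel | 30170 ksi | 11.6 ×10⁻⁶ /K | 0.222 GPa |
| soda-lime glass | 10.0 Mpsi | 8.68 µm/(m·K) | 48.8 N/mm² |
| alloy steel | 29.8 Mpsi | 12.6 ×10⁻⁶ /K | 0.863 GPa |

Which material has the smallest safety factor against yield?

soda-lime glass

With everything in SI (GPa, ×10⁻⁶/K, MPa):
  commercially pure titanium: E = 110.0, α = 8.53, σ_y = 368.9 → σ = 191 MPa, n = 1.93
  elm: E = 10.87, α = 4.30, σ_y = 47.90 → σ = 9.54 MPa, n = 5.02
  low-carbon steel: E = 208.0, α = 11.6, σ_y = 222.0 → σ = 492 MPa, n = 0.451
  soda-lime glass: E = 68.95, α = 8.68, σ_y = 48.80 → σ = 122 MPa, n = 0.400
  alloy steel: E = 205.5, α = 12.6, σ_y = 863.0 → σ = 528 MPa, n = 1.63
Smallest n: soda-lime glass with n = 0.400.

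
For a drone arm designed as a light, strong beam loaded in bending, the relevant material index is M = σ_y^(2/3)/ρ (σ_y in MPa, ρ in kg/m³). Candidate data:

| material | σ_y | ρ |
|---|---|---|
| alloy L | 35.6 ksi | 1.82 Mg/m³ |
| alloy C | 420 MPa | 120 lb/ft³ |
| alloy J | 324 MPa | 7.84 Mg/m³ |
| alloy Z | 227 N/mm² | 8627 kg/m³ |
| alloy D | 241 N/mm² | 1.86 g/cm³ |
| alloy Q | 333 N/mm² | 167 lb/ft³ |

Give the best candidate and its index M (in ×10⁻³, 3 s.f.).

alloy C, M = 29.2×10⁻³

After converting to SI:
  alloy L: σ_y = 245.5 MPa, ρ = 1820 kg/m³
  alloy C: σ_y = 420.0 MPa, ρ = 1922 kg/m³
  alloy J: σ_y = 324.0 MPa, ρ = 7840 kg/m³
  alloy Z: σ_y = 227.0 MPa, ρ = 8627 kg/m³
  alloy D: σ_y = 241.0 MPa, ρ = 1860 kg/m³
  alloy Q: σ_y = 333.0 MPa, ρ = 2675 kg/m³
  alloy C: M = 29.2×10⁻³
  alloy L: M = 21.5×10⁻³
  alloy D: M = 20.8×10⁻³
  alloy Q: M = 18.0×10⁻³
  alloy J: M = 6.02×10⁻³
  alloy Z: M = 4.31×10⁻³
Alloy C ranks first.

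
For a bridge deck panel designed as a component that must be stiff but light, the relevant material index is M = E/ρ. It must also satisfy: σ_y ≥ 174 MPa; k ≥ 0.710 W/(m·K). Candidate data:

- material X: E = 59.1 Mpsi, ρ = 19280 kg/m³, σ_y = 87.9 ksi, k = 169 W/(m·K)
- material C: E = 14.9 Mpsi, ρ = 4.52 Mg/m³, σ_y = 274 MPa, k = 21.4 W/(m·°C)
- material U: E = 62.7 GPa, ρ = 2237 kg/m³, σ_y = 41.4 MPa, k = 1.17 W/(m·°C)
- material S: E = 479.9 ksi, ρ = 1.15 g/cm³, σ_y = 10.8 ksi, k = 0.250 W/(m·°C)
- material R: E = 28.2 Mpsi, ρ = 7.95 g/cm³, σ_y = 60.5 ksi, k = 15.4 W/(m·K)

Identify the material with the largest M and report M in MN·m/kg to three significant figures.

Screen on constraints: σ_y ≥ 174 MPa; k ≥ 0.710 W/(m·K). Survivors: material X, material C, material R.
In SI units:
  material X: E = 407.5 GPa, ρ = 19280 kg/m³
  material C: E = 102.7 GPa, ρ = 4520 kg/m³
  material R: E = 194.4 GPa, ρ = 7950 kg/m³
  material R: M = 24.5 MN·m/kg
  material C: M = 22.7 MN·m/kg
  material X: M = 21.1 MN·m/kg
Material R has the largest M.

material R, M = 24.5 MN·m/kg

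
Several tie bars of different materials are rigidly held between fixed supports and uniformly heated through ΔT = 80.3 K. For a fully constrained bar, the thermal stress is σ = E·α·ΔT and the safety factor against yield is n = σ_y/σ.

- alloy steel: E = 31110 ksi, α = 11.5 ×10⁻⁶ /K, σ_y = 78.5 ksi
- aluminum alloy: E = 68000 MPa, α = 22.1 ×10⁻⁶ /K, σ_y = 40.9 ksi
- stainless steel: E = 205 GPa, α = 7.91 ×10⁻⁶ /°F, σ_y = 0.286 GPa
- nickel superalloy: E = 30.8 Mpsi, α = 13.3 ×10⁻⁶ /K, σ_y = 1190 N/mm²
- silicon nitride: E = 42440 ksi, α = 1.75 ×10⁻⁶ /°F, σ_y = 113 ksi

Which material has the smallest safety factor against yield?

In consistent units (E in GPa, α in ×10⁻⁶/K, σ_y in MPa):
  alloy steel: E = 214.5, α = 11.5, σ_y = 541.2 → σ = 198 MPa, n = 2.73
  aluminum alloy: E = 68.00, α = 22.1, σ_y = 282.0 → σ = 121 MPa, n = 2.34
  stainless steel: E = 205.0, α = 14.2, σ_y = 286.0 → σ = 234 MPa, n = 1.22
  nickel superalloy: E = 212.4, α = 13.3, σ_y = 1190 → σ = 227 MPa, n = 5.25
  silicon nitride: E = 292.6, α = 3.15, σ_y = 779.1 → σ = 74.0 MPa, n = 10.5
Smallest n: stainless steel with n = 1.22.

stainless steel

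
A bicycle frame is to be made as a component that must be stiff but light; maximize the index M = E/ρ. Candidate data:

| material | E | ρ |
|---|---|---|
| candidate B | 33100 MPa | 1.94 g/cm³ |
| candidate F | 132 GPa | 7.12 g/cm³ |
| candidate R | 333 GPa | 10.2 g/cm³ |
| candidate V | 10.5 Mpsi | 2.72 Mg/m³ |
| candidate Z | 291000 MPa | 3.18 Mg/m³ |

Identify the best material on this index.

Putting every candidate on a common basis:
  candidate B: E = 33.10 GPa, ρ = 1940 kg/m³
  candidate F: E = 132.0 GPa, ρ = 7120 kg/m³
  candidate R: E = 333.0 GPa, ρ = 10200 kg/m³
  candidate V: E = 72.39 GPa, ρ = 2720 kg/m³
  candidate Z: E = 291.0 GPa, ρ = 3180 kg/m³
  candidate Z: M = 91.5 MN·m/kg
  candidate R: M = 32.6 MN·m/kg
  candidate V: M = 26.6 MN·m/kg
  candidate F: M = 18.5 MN·m/kg
  candidate B: M = 17.1 MN·m/kg
Candidate Z ranks first.

candidate Z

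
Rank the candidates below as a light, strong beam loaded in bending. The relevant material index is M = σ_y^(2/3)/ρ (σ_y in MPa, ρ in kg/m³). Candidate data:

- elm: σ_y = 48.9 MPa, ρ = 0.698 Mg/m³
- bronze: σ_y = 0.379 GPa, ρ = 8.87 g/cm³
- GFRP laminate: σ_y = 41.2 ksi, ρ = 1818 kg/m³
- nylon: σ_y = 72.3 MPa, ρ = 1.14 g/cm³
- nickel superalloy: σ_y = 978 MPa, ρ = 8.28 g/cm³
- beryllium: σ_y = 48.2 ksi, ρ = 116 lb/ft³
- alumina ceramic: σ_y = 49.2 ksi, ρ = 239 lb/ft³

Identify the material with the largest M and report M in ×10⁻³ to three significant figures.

After converting to SI:
  elm: σ_y = 48.90 MPa, ρ = 698.0 kg/m³
  bronze: σ_y = 379.0 MPa, ρ = 8870 kg/m³
  GFRP laminate: σ_y = 284.1 MPa, ρ = 1818 kg/m³
  nylon: σ_y = 72.30 MPa, ρ = 1140 kg/m³
  nickel superalloy: σ_y = 978.0 MPa, ρ = 8280 kg/m³
  beryllium: σ_y = 332.3 MPa, ρ = 1858 kg/m³
  alumina ceramic: σ_y = 339.2 MPa, ρ = 3828 kg/m³
  beryllium: M = 25.8×10⁻³
  GFRP laminate: M = 23.8×10⁻³
  elm: M = 19.2×10⁻³
  nylon: M = 15.2×10⁻³
  alumina ceramic: M = 12.7×10⁻³
  nickel superalloy: M = 11.9×10⁻³
  bronze: M = 5.90×10⁻³
The maximum is for beryllium.

beryllium, M = 25.8×10⁻³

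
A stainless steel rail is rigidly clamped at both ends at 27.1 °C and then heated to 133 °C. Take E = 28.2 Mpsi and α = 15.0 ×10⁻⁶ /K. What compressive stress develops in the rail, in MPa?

309 MPa

E = 28.2 Mpsi = 194.4 GPa.
ΔT = 105.9 K. Constrained thermal stress σ = E·α·ΔT = 194.4×10³ MPa × 15.0×10⁻⁶ × 105.9 = 309 MPa (compressive).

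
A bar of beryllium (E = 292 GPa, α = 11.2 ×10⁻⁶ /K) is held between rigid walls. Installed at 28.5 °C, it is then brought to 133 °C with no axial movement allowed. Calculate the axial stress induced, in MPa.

342 MPa

ΔT = 104.5 K. Constrained thermal stress σ = E·α·ΔT = 292.0×10³ MPa × 11.2×10⁻⁶ × 104.5 = 342 MPa (compressive).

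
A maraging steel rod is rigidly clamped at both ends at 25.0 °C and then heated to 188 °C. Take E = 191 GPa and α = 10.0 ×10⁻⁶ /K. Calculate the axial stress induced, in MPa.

ΔT = 163.0 K. Constrained thermal stress σ = E·α·ΔT = 191.0×10³ MPa × 10.0×10⁻⁶ × 163.0 = 311 MPa (compressive).

311 MPa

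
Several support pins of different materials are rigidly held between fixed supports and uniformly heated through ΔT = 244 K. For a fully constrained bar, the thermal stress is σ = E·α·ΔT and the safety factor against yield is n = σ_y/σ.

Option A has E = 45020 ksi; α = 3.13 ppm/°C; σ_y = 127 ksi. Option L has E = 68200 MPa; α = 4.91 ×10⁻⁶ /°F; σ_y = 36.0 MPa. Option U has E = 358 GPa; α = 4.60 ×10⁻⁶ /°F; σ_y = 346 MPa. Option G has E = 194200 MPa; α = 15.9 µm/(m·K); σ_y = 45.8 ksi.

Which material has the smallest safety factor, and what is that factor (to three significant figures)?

In consistent units (E in GPa, α in ×10⁻⁶/K, σ_y in MPa):
  option A: E = 310.4, α = 3.13, σ_y = 875.6 → σ = 237 MPa, n = 3.69
  option L: E = 68.20, α = 8.84, σ_y = 36.00 → σ = 147 MPa, n = 0.245
  option U: E = 358.0, α = 8.28, σ_y = 346.0 → σ = 723 MPa, n = 0.478
  option G: E = 194.2, α = 15.9, σ_y = 315.8 → σ = 753 MPa, n = 0.419
The minimum is option L at n = 0.245.

option L, n = 0.245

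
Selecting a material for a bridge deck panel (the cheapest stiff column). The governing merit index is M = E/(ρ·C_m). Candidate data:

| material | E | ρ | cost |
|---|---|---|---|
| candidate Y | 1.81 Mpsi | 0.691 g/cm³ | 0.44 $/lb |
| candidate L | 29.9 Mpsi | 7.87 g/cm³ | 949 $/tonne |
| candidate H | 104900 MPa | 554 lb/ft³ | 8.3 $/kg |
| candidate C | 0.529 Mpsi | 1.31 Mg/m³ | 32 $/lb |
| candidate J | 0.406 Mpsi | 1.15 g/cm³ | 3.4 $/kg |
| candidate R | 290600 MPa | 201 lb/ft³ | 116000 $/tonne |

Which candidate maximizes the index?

candidate L

Putting every candidate on a common basis:
  candidate Y: E = 12.48 GPa, ρ = 691.0 kg/m³, cost = 0.9700 $/kg
  candidate L: E = 206.2 GPa, ρ = 7870 kg/m³, cost = 0.9490 $/kg
  candidate H: E = 104.9 GPa, ρ = 8874 kg/m³, cost = 8.300 $/kg
  candidate C: E = 3.647 GPa, ρ = 1310 kg/m³, cost = 70.55 $/kg
  candidate J: E = 2.799 GPa, ρ = 1150 kg/m³, cost = 3.400 $/kg
  candidate R: E = 290.6 GPa, ρ = 3220 kg/m³, cost = 116.0 $/kg
  candidate L: M = 27.6 MN·m per $
  candidate Y: M = 18.6 MN·m per $
  candidate H: M = 1.42 MN·m per $
  candidate R: M = 0.778 MN·m per $
  candidate J: M = 0.716 MN·m per $
  candidate C: M = 0.0395 MN·m per $
Highest index: candidate L.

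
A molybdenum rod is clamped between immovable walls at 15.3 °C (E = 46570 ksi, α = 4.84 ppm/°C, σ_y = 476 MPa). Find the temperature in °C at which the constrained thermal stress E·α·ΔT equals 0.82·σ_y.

266 °C

E = 46570 ksi = 321.1 GPa.
E·α·ΔT = 390.3 MPa ⇒ ΔT = 390.3 / (321.1×10³ × 4.84×10⁻⁶) = 251.2 K.
T = 15.3 + 251.2 = 266.5 °C.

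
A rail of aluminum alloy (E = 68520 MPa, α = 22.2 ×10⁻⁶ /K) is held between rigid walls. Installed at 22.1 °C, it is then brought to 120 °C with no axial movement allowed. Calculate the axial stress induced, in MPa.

E = 68520 MPa = 68.52 GPa.
ΔT = 97.90 K. Constrained thermal stress σ = E·α·ΔT = 68.52×10³ MPa × 22.2×10⁻⁶ × 97.90 = 149 MPa (compressive).

149 MPa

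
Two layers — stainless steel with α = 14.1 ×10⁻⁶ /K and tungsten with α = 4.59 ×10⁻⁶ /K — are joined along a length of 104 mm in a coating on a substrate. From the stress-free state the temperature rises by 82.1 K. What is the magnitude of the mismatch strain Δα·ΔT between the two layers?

Δα = |14.1 − 4.59|×10⁻⁶/K = 9.51×10⁻⁶/K.
Mismatch strain = Δα·ΔT = 9.51×10⁻⁶ × 82.1 = 7.81×10⁻⁴.

7.81×10⁻⁴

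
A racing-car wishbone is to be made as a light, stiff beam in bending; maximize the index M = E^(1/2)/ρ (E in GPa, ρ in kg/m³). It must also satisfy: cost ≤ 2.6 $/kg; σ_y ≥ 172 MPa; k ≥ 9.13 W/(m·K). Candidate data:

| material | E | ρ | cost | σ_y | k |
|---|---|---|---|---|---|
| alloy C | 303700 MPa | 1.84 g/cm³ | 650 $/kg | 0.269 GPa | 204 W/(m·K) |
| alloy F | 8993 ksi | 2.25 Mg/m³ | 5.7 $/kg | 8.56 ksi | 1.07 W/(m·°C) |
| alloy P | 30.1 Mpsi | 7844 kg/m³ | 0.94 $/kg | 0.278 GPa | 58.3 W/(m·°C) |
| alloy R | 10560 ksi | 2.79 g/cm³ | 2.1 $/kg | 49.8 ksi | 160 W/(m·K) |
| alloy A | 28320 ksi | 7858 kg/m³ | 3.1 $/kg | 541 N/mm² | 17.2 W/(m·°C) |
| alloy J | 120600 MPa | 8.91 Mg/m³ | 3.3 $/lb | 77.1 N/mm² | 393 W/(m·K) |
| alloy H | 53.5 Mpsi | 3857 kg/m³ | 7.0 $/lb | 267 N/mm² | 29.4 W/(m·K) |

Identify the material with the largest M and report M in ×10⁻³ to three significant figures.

alloy R, M = 3.06×10⁻³

Screen on constraints: cost ≤ 2.6 $/kg; σ_y ≥ 172 MPa; k ≥ 9.13 W/(m·K). Survivors: alloy P, alloy R.
Normalizing units and computing the index:
  alloy P: E = 207.5 GPa, ρ = 7844 kg/m³
  alloy R: E = 72.81 GPa, ρ = 2790 kg/m³
  alloy R: M = 3.06×10⁻³
  alloy P: M = 1.84×10⁻³
The maximum is for alloy R.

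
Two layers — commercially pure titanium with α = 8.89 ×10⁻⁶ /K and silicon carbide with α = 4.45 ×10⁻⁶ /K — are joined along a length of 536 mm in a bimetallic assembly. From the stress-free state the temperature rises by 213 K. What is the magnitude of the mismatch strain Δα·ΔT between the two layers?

Δα = |8.89 − 4.45|×10⁻⁶/K = 4.44×10⁻⁶/K.
Mismatch strain = Δα·ΔT = 4.44×10⁻⁶ × 213.0 = 9.46×10⁻⁴.

9.46×10⁻⁴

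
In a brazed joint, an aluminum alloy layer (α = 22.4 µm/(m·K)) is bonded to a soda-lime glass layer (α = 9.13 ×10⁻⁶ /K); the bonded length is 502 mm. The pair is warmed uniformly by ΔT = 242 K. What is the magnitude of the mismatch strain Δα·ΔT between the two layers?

Δα = |22.4 − 9.13|×10⁻⁶/K = 13.3×10⁻⁶/K.
Mismatch strain = Δα·ΔT = 13.3×10⁻⁶ × 242.0 = 3.21×10⁻³.

3.21×10⁻³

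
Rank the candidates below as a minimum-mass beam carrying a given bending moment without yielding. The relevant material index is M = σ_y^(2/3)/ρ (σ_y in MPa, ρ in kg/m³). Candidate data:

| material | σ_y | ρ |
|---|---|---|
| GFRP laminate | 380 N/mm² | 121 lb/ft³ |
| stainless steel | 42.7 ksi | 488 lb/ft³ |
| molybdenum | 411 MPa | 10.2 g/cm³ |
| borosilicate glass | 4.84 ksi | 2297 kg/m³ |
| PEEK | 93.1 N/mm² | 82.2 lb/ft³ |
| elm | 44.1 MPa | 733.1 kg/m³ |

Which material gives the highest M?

Putting every candidate on a common basis:
  GFRP laminate: σ_y = 380.0 MPa, ρ = 1938 kg/m³
  stainless steel: σ_y = 294.4 MPa, ρ = 7817 kg/m³
  molybdenum: σ_y = 411.0 MPa, ρ = 10200 kg/m³
  borosilicate glass: σ_y = 33.37 MPa, ρ = 2297 kg/m³
  PEEK: σ_y = 93.10 MPa, ρ = 1317 kg/m³
  elm: σ_y = 44.10 MPa, ρ = 733.1 kg/m³
  GFRP laminate: M = 27.1×10⁻³
  elm: M = 17.0×10⁻³
  PEEK: M = 15.6×10⁻³
  stainless steel: M = 5.66×10⁻³
  molybdenum: M = 5.42×10⁻³
  borosilicate glass: M = 4.51×10⁻³
The maximum is for GFRP laminate.

GFRP laminate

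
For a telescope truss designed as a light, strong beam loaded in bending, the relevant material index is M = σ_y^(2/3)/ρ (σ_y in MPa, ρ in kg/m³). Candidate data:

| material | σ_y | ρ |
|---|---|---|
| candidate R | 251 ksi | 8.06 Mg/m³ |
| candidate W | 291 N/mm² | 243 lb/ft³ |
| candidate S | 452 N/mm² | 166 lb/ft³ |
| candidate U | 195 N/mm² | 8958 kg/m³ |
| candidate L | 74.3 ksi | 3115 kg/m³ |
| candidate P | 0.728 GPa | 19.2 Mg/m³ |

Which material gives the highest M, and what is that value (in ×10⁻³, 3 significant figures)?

candidate S, M = 22.1×10⁻³

Putting every candidate on a common basis:
  candidate R: σ_y = 1731 MPa, ρ = 8060 kg/m³
  candidate W: σ_y = 291.0 MPa, ρ = 3892 kg/m³
  candidate S: σ_y = 452.0 MPa, ρ = 2659 kg/m³
  candidate U: σ_y = 195.0 MPa, ρ = 8958 kg/m³
  candidate L: σ_y = 512.3 MPa, ρ = 3115 kg/m³
  candidate P: σ_y = 728.0 MPa, ρ = 19200 kg/m³
  candidate S: M = 22.1×10⁻³
  candidate L: M = 20.6×10⁻³
  candidate R: M = 17.9×10⁻³
  candidate W: M = 11.3×10⁻³
  candidate P: M = 4.21×10⁻³
  candidate U: M = 3.75×10⁻³
Candidate S has the largest M.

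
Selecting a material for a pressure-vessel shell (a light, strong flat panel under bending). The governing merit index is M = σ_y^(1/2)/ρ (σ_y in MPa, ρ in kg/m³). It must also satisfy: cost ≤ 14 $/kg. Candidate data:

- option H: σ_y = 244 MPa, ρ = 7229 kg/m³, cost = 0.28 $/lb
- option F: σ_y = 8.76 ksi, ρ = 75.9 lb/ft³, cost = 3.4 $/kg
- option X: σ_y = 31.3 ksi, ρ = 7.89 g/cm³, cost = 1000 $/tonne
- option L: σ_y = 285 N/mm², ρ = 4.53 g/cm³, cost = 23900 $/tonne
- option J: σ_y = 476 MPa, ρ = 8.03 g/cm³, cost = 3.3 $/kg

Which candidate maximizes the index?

option F

Screen on constraints: cost ≤ 14 $/kg. Survivors: option H, option F, option X, option J.
In SI units:
  option H: σ_y = 244.0 MPa, ρ = 7229 kg/m³
  option F: σ_y = 60.40 MPa, ρ = 1216 kg/m³
  option X: σ_y = 215.8 MPa, ρ = 7890 kg/m³
  option J: σ_y = 476.0 MPa, ρ = 8030 kg/m³
  option F: M = 6.39×10⁻³
  option J: M = 2.72×10⁻³
  option H: M = 2.16×10⁻³
  option X: M = 1.86×10⁻³
Option F ranks first.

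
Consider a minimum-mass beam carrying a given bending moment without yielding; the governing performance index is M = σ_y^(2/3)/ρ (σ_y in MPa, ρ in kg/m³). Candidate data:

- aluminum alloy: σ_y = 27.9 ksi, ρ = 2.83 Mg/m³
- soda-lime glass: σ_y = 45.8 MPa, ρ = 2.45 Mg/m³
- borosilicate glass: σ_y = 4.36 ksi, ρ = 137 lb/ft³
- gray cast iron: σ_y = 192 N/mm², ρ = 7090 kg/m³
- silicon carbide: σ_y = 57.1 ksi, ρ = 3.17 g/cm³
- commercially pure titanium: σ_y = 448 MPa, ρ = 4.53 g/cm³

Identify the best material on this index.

silicon carbide

In SI units:
  aluminum alloy: σ_y = 192.4 MPa, ρ = 2830 kg/m³
  soda-lime glass: σ_y = 45.80 MPa, ρ = 2450 kg/m³
  borosilicate glass: σ_y = 30.06 MPa, ρ = 2195 kg/m³
  gray cast iron: σ_y = 192.0 MPa, ρ = 7090 kg/m³
  silicon carbide: σ_y = 393.7 MPa, ρ = 3170 kg/m³
  commercially pure titanium: σ_y = 448.0 MPa, ρ = 4530 kg/m³
  silicon carbide: M = 16.9×10⁻³
  commercially pure titanium: M = 12.9×10⁻³
  aluminum alloy: M = 11.8×10⁻³
  soda-lime glass: M = 5.22×10⁻³
  gray cast iron: M = 4.69×10⁻³
  borosilicate glass: M = 4.41×10⁻³
The maximum is for silicon carbide.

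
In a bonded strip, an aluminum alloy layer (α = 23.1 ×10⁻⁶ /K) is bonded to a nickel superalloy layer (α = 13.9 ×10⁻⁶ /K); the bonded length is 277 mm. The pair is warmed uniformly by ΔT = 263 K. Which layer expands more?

α(aluminum alloy) = 23.1×10⁻⁶/K vs α(nickel superalloy) = 13.9×10⁻⁶/K.
Higher α expands more for the same ΔT: aluminum alloy.

aluminum alloy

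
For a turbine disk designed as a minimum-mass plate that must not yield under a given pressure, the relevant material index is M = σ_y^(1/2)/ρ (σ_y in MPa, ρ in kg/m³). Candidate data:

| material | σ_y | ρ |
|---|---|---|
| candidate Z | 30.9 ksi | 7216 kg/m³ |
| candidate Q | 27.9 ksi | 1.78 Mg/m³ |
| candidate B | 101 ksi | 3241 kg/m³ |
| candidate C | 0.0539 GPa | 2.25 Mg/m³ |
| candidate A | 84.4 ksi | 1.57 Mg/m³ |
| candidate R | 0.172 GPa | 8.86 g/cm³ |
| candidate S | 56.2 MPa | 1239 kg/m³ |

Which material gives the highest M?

candidate A

Normalizing units and computing the index:
  candidate Z: σ_y = 213.0 MPa, ρ = 7216 kg/m³
  candidate Q: σ_y = 192.4 MPa, ρ = 1780 kg/m³
  candidate B: σ_y = 696.4 MPa, ρ = 3241 kg/m³
  candidate C: σ_y = 53.90 MPa, ρ = 2250 kg/m³
  candidate A: σ_y = 581.9 MPa, ρ = 1570 kg/m³
  candidate R: σ_y = 172.0 MPa, ρ = 8860 kg/m³
  candidate S: σ_y = 56.20 MPa, ρ = 1239 kg/m³
  candidate A: M = 15.4×10⁻³
  candidate B: M = 8.14×10⁻³
  candidate Q: M = 7.79×10⁻³
  candidate S: M = 6.05×10⁻³
  candidate C: M = 3.26×10⁻³
  candidate Z: M = 2.02×10⁻³
  candidate R: M = 1.48×10⁻³
The maximum is for candidate A.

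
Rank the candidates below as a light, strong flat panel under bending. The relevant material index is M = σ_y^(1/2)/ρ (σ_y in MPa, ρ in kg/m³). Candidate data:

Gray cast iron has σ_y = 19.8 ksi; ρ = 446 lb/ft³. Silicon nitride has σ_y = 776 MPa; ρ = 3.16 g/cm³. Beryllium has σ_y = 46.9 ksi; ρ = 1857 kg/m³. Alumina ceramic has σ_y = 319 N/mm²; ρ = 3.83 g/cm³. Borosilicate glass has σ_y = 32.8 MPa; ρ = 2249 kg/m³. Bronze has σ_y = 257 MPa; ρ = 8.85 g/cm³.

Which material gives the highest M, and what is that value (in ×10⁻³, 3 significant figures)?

Putting every candidate on a common basis:
  gray cast iron: σ_y = 136.5 MPa, ρ = 7144 kg/m³
  silicon nitride: σ_y = 776.0 MPa, ρ = 3160 kg/m³
  beryllium: σ_y = 323.4 MPa, ρ = 1857 kg/m³
  alumina ceramic: σ_y = 319.0 MPa, ρ = 3830 kg/m³
  borosilicate glass: σ_y = 32.80 MPa, ρ = 2249 kg/m³
  bronze: σ_y = 257.0 MPa, ρ = 8850 kg/m³
  beryllium: M = 9.68×10⁻³
  silicon nitride: M = 8.82×10⁻³
  alumina ceramic: M = 4.66×10⁻³
  borosilicate glass: M = 2.55×10⁻³
  bronze: M = 1.81×10⁻³
  gray cast iron: M = 1.64×10⁻³
Beryllium has the largest M.

beryllium, M = 9.68×10⁻³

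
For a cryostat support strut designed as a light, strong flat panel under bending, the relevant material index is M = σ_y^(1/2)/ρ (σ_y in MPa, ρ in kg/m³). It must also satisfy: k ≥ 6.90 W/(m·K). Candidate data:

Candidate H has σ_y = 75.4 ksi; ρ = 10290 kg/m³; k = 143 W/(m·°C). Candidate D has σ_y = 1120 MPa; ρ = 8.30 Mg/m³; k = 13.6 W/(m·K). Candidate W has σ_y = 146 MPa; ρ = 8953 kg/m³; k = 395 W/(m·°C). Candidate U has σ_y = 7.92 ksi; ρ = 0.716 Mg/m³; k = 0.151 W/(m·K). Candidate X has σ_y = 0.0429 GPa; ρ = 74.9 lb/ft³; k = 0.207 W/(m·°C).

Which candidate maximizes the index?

candidate D

Screen on constraints: k ≥ 6.90 W/(m·K). Survivors: candidate H, candidate D, candidate W.
Convert each candidate to consistent units, then evaluate M:
  candidate H: σ_y = 519.9 MPa, ρ = 10290 kg/m³
  candidate D: σ_y = 1120 MPa, ρ = 8300 kg/m³
  candidate W: σ_y = 146.0 MPa, ρ = 8953 kg/m³
  candidate D: M = 4.03×10⁻³
  candidate H: M = 2.22×10⁻³
  candidate W: M = 1.35×10⁻³
Candidate D ranks first.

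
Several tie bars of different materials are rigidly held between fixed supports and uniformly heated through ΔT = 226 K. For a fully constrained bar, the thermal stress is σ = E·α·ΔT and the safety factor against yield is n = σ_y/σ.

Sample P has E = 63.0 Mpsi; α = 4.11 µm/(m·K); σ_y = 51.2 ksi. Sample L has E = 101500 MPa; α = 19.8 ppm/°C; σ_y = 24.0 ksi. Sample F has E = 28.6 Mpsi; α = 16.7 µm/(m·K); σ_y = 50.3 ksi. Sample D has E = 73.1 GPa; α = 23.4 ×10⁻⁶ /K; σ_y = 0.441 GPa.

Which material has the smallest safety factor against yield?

sample L

In consistent units (E in GPa, α in ×10⁻⁶/K, σ_y in MPa):
  sample P: E = 434.4, α = 4.11, σ_y = 353.0 → σ = 403 MPa, n = 0.875
  sample L: E = 101.5, α = 19.8, σ_y = 165.5 → σ = 454 MPa, n = 0.364
  sample F: E = 197.2, α = 16.7, σ_y = 346.8 → σ = 744 MPa, n = 0.466
  sample D: E = 73.10, α = 23.4, σ_y = 441.0 → σ = 387 MPa, n = 1.14
Sample L has the lowest safety factor, n = 0.364.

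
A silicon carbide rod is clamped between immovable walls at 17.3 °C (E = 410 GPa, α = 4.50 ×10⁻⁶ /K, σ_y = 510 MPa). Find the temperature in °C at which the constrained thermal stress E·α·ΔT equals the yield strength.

E·α·ΔT = 510.0 MPa ⇒ ΔT = 510.0 / (410.0×10³ × 4.50×10⁻⁶) = 276.4 K.
T = 17.3 + 276.4 = 293.7 °C.

294 °C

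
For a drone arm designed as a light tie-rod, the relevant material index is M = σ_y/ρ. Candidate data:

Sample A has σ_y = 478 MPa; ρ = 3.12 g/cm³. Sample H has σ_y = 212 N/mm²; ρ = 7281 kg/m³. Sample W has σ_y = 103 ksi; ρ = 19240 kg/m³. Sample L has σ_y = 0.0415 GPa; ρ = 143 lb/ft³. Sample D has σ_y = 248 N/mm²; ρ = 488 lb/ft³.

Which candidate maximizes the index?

sample A

Convert each candidate to consistent units, then evaluate M:
  sample A: σ_y = 478.0 MPa, ρ = 3120 kg/m³
  sample H: σ_y = 212.0 MPa, ρ = 7281 kg/m³
  sample W: σ_y = 710.2 MPa, ρ = 19240 kg/m³
  sample L: σ_y = 41.50 MPa, ρ = 2291 kg/m³
  sample D: σ_y = 248.0 MPa, ρ = 7817 kg/m³
  sample A: M = 153 kN·m/kg
  sample W: M = 36.9 kN·m/kg
  sample D: M = 31.7 kN·m/kg
  sample H: M = 29.1 kN·m/kg
  sample L: M = 18.1 kN·m/kg
The maximum is for sample A.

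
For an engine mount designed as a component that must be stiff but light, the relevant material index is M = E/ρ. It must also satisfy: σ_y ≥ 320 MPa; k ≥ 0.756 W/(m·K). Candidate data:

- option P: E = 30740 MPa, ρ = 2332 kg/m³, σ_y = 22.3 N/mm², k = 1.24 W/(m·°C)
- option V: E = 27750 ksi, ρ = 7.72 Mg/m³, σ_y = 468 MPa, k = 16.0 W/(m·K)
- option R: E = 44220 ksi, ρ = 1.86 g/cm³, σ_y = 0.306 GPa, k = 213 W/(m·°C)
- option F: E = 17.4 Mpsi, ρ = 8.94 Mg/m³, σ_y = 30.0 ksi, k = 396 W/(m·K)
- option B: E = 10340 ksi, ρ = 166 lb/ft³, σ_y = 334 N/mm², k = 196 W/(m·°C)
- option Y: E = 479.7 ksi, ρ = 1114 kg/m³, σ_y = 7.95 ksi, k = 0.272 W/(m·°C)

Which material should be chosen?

option B

Screen on constraints: σ_y ≥ 320 MPa; k ≥ 0.756 W/(m·K). Survivors: option V, option B.
Convert each candidate to consistent units, then evaluate M:
  option V: E = 191.3 GPa, ρ = 7720 kg/m³
  option B: E = 71.29 GPa, ρ = 2659 kg/m³
  option B: M = 26.8 MN·m/kg
  option V: M = 24.8 MN·m/kg
Option B ranks first.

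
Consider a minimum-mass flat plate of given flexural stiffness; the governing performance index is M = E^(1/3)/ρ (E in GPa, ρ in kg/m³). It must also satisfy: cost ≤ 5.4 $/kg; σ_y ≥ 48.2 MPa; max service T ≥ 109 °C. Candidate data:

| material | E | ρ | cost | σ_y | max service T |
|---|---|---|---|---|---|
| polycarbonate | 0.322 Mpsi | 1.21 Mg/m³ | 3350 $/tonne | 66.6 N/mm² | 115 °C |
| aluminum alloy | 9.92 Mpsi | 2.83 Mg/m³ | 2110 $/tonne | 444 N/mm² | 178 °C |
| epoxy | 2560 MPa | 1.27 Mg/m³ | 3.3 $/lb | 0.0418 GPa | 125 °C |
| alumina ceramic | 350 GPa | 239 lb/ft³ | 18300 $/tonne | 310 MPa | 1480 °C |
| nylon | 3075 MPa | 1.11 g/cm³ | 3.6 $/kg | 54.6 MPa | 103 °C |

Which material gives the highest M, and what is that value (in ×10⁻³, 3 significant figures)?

Screen on constraints: cost ≤ 5.4 $/kg; σ_y ≥ 48.2 MPa; max service T ≥ 109 °C. Survivors: polycarbonate, aluminum alloy.
Putting every candidate on a common basis:
  polycarbonate: E = 2.220 GPa, ρ = 1210 kg/m³
  aluminum alloy: E = 68.40 GPa, ρ = 2830 kg/m³
  aluminum alloy: M = 1.45×10⁻³
  polycarbonate: M = 1.08×10⁻³
Aluminum alloy has the largest M.

aluminum alloy, M = 1.45×10⁻³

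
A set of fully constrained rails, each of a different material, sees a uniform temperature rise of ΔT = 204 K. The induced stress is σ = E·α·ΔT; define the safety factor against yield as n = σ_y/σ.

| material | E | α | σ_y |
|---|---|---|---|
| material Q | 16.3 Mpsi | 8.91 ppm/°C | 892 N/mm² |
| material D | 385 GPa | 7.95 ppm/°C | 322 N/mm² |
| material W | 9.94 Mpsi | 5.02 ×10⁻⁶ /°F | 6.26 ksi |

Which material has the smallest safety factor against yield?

material W

In consistent units (E in GPa, α in ×10⁻⁶/K, σ_y in MPa):
  material Q: E = 112.4, α = 8.91, σ_y = 892.0 → σ = 204 MPa, n = 4.37
  material D: E = 385.0, α = 7.95, σ_y = 322.0 → σ = 624 MPa, n = 0.516
  material W: E = 68.53, α = 9.04, σ_y = 43.16 → σ = 126 MPa, n = 0.342
Material W has the lowest safety factor, n = 0.342.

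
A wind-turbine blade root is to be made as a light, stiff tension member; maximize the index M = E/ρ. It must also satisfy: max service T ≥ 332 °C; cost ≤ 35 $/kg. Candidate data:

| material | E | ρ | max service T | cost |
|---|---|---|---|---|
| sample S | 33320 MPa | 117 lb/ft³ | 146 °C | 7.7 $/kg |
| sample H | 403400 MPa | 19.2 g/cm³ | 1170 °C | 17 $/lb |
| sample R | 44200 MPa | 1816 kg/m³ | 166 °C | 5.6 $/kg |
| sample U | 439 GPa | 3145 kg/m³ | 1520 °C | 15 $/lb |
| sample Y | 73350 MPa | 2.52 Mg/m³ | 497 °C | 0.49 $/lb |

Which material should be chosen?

sample U

Screen on constraints: max service T ≥ 332 °C; cost ≤ 35 $/kg. Survivors: sample U, sample Y.
Putting every candidate on a common basis:
  sample U: E = 439.0 GPa, ρ = 3145 kg/m³
  sample Y: E = 73.35 GPa, ρ = 2520 kg/m³
  sample U: M = 140 MN·m/kg
  sample Y: M = 29.1 MN·m/kg
Highest index: sample U.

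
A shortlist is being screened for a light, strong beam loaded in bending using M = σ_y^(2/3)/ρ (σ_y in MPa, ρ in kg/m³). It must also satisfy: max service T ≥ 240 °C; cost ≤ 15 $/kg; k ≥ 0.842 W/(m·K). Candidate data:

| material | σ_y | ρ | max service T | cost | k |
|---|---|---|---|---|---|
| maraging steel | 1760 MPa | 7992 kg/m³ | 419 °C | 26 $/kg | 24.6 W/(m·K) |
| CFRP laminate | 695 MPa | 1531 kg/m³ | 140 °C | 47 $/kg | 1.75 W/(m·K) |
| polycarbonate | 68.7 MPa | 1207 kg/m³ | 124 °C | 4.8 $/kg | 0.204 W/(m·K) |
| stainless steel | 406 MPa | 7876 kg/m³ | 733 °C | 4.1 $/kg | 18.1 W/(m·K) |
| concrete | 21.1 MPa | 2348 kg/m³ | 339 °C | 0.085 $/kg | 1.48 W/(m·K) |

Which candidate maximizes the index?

stainless steel

Screen on constraints: max service T ≥ 240 °C; cost ≤ 15 $/kg; k ≥ 0.842 W/(m·K). Survivors: stainless steel, concrete.
Evaluate M for each candidate:
  stainless steel: M = 6.96×10⁻³
  concrete: M = 3.25×10⁻³
The maximum is for stainless steel.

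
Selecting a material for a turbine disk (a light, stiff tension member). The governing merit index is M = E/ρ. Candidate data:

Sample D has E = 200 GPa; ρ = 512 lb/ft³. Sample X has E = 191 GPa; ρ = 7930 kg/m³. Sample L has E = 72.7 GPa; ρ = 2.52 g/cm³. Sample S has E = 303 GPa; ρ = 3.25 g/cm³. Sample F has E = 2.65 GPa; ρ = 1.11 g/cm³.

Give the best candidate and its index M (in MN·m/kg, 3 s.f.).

After converting to SI:
  sample D: E = 200.0 GPa, ρ = 8201 kg/m³
  sample X: E = 191.0 GPa, ρ = 7930 kg/m³
  sample L: E = 72.70 GPa, ρ = 2520 kg/m³
  sample S: E = 303.0 GPa, ρ = 3250 kg/m³
  sample F: E = 2.650 GPa, ρ = 1110 kg/m³
  sample S: M = 93.2 MN·m/kg
  sample L: M = 28.8 MN·m/kg
  sample D: M = 24.4 MN·m/kg
  sample X: M = 24.1 MN·m/kg
  sample F: M = 2.39 MN·m/kg
The maximum is for sample S.

sample S, M = 93.2 MN·m/kg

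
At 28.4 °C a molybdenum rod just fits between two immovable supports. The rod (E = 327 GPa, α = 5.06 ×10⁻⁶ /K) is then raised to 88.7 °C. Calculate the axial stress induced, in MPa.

ΔT = 60.30 K. Constrained thermal stress σ = E·α·ΔT = 327.0×10³ MPa × 5.06×10⁻⁶ × 60.30 = 99.8 MPa (compressive).

99.8 MPa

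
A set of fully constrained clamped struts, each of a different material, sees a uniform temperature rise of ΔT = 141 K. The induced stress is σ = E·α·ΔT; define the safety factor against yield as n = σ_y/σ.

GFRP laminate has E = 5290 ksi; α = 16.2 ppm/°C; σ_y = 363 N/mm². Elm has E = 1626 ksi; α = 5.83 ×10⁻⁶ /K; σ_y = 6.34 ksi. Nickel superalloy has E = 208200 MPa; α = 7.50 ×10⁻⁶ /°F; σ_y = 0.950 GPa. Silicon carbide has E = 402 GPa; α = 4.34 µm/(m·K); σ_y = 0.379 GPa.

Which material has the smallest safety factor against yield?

silicon carbide

In consistent units (E in GPa, α in ×10⁻⁶/K, σ_y in MPa):
  GFRP laminate: E = 36.47, α = 16.2, σ_y = 363.0 → σ = 83.3 MPa, n = 4.36
  elm: E = 11.21, α = 5.83, σ_y = 43.71 → σ = 9.22 MPa, n = 4.74
  nickel superalloy: E = 208.2, α = 13.5, σ_y = 950.0 → σ = 396 MPa, n = 2.40
  silicon carbide: E = 402.0, α = 4.34, σ_y = 379.0 → σ = 246 MPa, n = 1.54
Silicon carbide has the lowest safety factor, n = 1.54.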